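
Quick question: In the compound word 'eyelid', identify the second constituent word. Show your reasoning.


Split 'eyelid' into 'eye' + 'lid'. The second part is 'lid'.

lid


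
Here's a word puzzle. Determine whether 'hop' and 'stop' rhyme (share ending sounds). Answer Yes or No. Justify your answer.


Rime (stressed vowel + following sounds) of 'hop': -op = /ɒp/
Rime of 'stop': -op = /ɒp/
/ɒp/ and /ɒp/ are the same ending sound, so the words rhyme.

Yes


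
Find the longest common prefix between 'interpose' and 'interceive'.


Compare from the start: 5 characters match: 'inter'. Mismatch at position 6: 'p' vs 'c'.

inter


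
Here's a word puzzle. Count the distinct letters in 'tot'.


Unique letters in 'tot': {o, t} = 2 distinct letters.

2


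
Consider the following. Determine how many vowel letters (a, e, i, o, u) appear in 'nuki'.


Vowels in 'nuki': u, i = 2 vowels.

2


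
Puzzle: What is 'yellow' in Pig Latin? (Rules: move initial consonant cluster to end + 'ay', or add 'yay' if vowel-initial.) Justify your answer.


'yellow': move consonant cluster 'y' to end and add 'ay': 'ellowyay'.

ellowyay


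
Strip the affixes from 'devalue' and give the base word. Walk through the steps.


Remove prefix 'de' from 'devalue' to get root 'value'.

value


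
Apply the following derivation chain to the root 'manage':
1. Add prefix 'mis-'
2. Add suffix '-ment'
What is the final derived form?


Step 1: Add prefix 'mis-' to 'manage' = 'mismanage'
Step 2: Add suffix '-ment' to 'mismanage' = 'mismanagement'

mismanagement


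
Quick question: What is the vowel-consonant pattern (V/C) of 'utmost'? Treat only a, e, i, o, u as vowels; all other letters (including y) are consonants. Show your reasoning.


Letter mapping: u = V, t = C, m = C, o = V, s = C, t = C.

VCCVCC


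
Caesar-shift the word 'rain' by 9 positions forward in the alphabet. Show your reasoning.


Shift each letter by 9: r -> a, a -> j, i -> r, n -> w. Result: 'ajrw'.

ajrw


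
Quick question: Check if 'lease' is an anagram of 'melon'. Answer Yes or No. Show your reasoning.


Sorted letters of 'lease': 'aeels'
Sorted letters of 'melon': 'elmno'
They do not match.

No


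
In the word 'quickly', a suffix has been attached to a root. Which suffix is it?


The word 'quickly' = 'quick' (root) + '-ly' (suffix). The suffix is '-ly'.

ly


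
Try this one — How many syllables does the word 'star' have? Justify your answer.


Break 'star' into syllables: star -> star = 1 syllable

1 syllable


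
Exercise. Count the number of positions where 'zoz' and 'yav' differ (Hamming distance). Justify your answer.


Alignment:
Position 1: 'z' vs 'y' = DIFFER
Position 2: 'o' vs 'a' = DIFFER
Position 3: 'z' vs 'v' = DIFFER
Total differences: 3

3


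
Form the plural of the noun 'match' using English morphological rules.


Apply rule: Add -es (sibilant/fricative ending). 'match' becomes 'matches'.

matches


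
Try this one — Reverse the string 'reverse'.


Reverse 'reverse' character by character: 'esrever'.

esrever


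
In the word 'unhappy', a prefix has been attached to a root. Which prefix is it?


The word 'unhappy' = 'un' (prefix) + 'happy' (root). The prefix is 'un'.

un


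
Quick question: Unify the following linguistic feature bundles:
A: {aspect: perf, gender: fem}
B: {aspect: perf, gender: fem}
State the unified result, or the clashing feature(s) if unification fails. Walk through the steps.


Compare features:
aspect: A=perf vs B=perf -> unified: perf
gender: A=fem vs B=fem -> unified: fem
No clashes found.

Unified: {aspect: perf, gender: fem}


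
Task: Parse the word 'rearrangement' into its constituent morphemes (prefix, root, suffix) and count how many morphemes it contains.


Step 1: Identify prefix: 're' (meaning: again)
Step 2: Identify root: 'arrange'
Step 3: Identify suffix(es): 'ment'
Decomposition: re- (prefix: again) + arrange (root) + -ment (suffix: action/result)
Total morphemes: 3

3 morphemes (re- (prefix: again) + arrange (root) + -ment (suffix: action/result))


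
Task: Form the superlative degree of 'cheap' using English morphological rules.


Apply superlative formation (add -est): 'cheap' -> 'cheapest'.

cheapest


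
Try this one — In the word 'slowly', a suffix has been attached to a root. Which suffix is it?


The word 'slowly' = 'slow' (root) + '-ly' (suffix). The suffix is '-ly'.

ly


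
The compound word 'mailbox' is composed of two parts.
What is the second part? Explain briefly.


Split 'mailbox' into 'mail' + 'box'. The second part is 'box'.

box


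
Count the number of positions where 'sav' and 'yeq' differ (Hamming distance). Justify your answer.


Alignment:
Position 1: 's' vs 'y' = DIFFER
Position 2: 'a' vs 'e' = DIFFER
Position 3: 'v' vs 'q' = DIFFER
Total differences: 3

3


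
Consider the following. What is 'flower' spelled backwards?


Reverse 'flower' character by character: 'rewolf'.

rewolf


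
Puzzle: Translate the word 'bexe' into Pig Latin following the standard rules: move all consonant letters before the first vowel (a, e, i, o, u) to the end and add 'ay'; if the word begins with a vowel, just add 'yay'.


'bexe': move consonant cluster 'b' to end and add 'ay': 'exebay'.

exebay


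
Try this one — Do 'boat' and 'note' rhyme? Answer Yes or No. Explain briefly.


Rime (stressed vowel + following sounds) of 'boat': -oat = /oʊt/
Rime of 'note': -ote = /oʊt/
/oʊt/ and /oʊt/ are the same ending sound, so the words rhyme.

Yes


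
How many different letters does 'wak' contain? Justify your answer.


Unique letters in 'wak': {a, k, w} = 3 distinct letters.

3


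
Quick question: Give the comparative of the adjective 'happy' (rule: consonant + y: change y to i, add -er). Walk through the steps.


Apply comparative formation (consonant + y: change y to i, add -er): 'happy' -> 'happier'.

happier


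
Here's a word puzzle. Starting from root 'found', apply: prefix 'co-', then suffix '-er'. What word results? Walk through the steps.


Step 1: Add prefix 'co-' to 'found' = 'cofound'
Step 2: Add suffix '-er' to 'cofound' = 'cofounder'

cofounder


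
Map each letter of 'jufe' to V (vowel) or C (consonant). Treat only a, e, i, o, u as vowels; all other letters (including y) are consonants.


Letter mapping: j = C, u = V, f = C, e = V.

CVCV


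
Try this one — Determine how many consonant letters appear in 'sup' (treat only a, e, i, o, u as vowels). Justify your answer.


Consonants in 'sup': s, p = 2 consonants.

2


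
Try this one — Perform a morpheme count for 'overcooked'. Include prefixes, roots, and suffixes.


Decomposition: over- (prefix) + cook (root) + -ed (suffix) = 3 morpheme(s)

3 morphemes


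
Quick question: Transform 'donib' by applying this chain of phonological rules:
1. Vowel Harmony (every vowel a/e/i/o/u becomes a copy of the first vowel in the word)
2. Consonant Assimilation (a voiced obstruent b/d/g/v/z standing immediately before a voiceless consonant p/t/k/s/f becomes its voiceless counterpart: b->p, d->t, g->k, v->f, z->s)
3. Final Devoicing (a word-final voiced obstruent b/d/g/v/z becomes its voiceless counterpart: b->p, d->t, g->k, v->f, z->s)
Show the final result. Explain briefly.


Starting form: 'donib'
Rule 1: Vowel Harmony: all vowels become 'o' (matching first vowel). 'donib' -> 'donob'
Rule 2: Consonant Assimilation: no voiced obstruent (b/d/g/v/z) stands immediately before a voiceless consonant (p/t/k/s/f). No change.
Rule 3: Final Devoicing: word-final voiced obstruent 'b' becomes voiceless 'p'. 'donob' -> 'donop'
Final form: 'donop'

donop


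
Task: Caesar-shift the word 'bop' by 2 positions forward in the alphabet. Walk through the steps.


Shift each letter by 2: b -> d, o -> q, p -> r. Result: 'dqr'.

dqr


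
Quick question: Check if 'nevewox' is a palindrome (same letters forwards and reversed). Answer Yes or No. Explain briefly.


Forward: 'nevewox'
Reversed: 'xoweven'
They differ.

No


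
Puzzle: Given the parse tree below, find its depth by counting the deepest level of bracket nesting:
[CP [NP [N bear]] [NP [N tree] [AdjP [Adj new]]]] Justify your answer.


Count bracket nesting levels:
'[' at pos 0: depth = 1
'[' at pos 4: depth = 2
'[' at pos 8: depth = 3
'[' at pos 18: depth = 2
'[' at pos 22: depth = 3
'[' at pos 31: depth = 3
'[' at pos 37: depth = 4
Maximum depth reached: 4

4


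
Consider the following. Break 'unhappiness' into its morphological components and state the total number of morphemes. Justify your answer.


Step 1: Identify prefix: 'un' (meaning: not/reverse)
Step 2: Identify root: 'happy'
Step 3: Identify suffix(es): 'ness'
Decomposition: un- (prefix: not/reverse) + happy (root) + -ness (suffix: state of)
Total morphemes: 3

3 morphemes (un- (prefix: not/reverse) + happy (root) + -ness (suffix: state of))


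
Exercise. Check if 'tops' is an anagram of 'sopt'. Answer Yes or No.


Sorted letters of 'tops': 'opst'
Sorted letters of 'sopt': 'opst'
They match.

Yes


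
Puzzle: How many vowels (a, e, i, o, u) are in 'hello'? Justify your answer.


Vowels in 'hello': e, o = 2 vowels.

2


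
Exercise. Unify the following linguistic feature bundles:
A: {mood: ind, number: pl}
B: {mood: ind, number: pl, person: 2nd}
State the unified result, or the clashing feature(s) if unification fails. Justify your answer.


Compare features:
mood: A=ind vs B=ind -> unified: ind
number: A=pl vs B=pl -> unified: pl
person: A=_ vs B=2nd -> unified: 2nd
No clashes found.

Unified: {mood: ind, number: pl, person: 2nd}


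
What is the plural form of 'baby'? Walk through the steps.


Apply rule: Change -y to -ies (consonant + y). 'baby' becomes 'babies'.

babies


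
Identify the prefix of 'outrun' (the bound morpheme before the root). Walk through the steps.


The word 'outrun' = 'out' (prefix) + 'run' (root). The prefix is 'out'.

out


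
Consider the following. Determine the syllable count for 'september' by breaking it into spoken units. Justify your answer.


Break 'september' into syllables: sep-tem-ber -> sep | tem | ber = 3 syllables

3 syllables


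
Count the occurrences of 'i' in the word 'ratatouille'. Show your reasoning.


Letter 'i' in 'ratatouille': found at position(s) 8 = 1 occurrence(s).

1


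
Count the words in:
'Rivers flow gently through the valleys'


Split into words: Rivers | flow | gently | through | the | valleys = 6 words.

6


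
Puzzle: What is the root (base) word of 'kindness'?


Remove suffix '-ness' from 'kindness' to get root 'kind'.

kind


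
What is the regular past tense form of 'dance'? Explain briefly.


Apply rule: Add -d (word ends in -e). 'dance' becomes 'danced'.

danced


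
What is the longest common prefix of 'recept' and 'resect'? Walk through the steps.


Compare from the start: 2 characters match: 're'. Mismatch at position 3: 'c' vs 's'.

re


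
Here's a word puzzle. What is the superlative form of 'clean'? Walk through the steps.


Apply superlative formation (add -est): 'clean' -> 'cleanest'.

cleanest


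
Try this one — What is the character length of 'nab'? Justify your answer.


Spell out 'nab' and number each letter: n(1), a(2), b(3). Total: 3 letters.

3


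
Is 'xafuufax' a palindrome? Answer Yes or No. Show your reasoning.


Forward: 'xafuufax'
Reversed: 'xafuufax'
They are identical.

Yes


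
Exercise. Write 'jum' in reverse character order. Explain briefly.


Reverse 'jum' character by character: 'muj'.

muj


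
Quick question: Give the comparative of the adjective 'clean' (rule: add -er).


Apply comparative formation (add -er): 'clean' -> 'cleaner'.

cleaner


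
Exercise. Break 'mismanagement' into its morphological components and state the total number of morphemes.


Step 1: Identify prefix: 'mis' (meaning: wrongly)
Step 2: Identify root: 'manage'
Step 3: Identify suffix(es): 'ment'
Decomposition: mis- (prefix: wrongly) + manage (root) + -ment (suffix: action/result)
Total morphemes: 3

3 morphemes (mis- (prefix: wrongly) + manage (root) + -ment (suffix: action/result))


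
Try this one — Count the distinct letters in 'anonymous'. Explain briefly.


Unique letters in 'anonymous': {a, m, n, o, s, u, y} = 7 distinct letters.

7


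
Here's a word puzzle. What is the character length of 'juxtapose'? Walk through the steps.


Spell out 'juxtapose' and number each letter: j(1), u(2), x(3), t(4), a(5), p(6), o(7), s(8), e(9). Total: 9 letters.

9


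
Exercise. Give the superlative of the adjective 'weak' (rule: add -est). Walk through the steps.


Apply superlative formation (add -est): 'weak' -> 'weakest'.

weakest


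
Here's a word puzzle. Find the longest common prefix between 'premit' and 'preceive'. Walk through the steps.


Compare from the start: 3 characters match: 'pre'. Mismatch at position 4: 'm' vs 'c'.

pre


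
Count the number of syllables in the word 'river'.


Break 'river' into syllables: riv-er -> riv | er = 2 syllables

2 syllables


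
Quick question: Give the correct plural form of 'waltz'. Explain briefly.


Apply rule: Add -es (sibilant/fricative ending). 'waltz' becomes 'waltzes'.

waltzes


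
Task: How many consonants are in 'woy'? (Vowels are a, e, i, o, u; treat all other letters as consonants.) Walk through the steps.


Consonants in 'woy': w, y = 2 consonants.

2


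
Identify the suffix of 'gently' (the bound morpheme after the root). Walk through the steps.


The word 'gently' = 'gentle' (root) + '-ly' (suffix). The suffix is '-ly'.

ly


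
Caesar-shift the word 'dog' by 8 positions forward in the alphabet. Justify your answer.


Shift each letter by 8: d -> l, o -> w, g -> o. Result: 'lwo'.

lwo


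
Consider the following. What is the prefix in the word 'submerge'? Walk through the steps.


The word 'submerge' = 'sub' (prefix) + 'merge' (root). The prefix is 'sub'.

sub


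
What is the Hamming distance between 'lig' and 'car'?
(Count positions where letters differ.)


Alignment:
Position 1: 'l' vs 'c' = DIFFER
Position 2: 'i' vs 'a' = DIFFER
Position 3: 'g' vs 'r' = DIFFER
Total differences: 3

3


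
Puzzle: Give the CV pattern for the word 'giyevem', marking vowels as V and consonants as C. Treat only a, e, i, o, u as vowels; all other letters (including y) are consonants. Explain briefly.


Letter mapping: g = C, i = V, y = C, e = V, v = C, e = V, m = C.

CVCVCVC


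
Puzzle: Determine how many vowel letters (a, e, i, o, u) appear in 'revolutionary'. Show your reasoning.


Vowels in 'revolutionary': e, o, u, i, o, a = 6 vowels.

6


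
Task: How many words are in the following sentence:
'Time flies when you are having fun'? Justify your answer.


Split into words: Time | flies | when | you | are | having | fun = 7 words.

7


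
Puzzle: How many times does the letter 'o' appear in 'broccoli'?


Letter 'o' in 'broccoli': found at position(s) 3, 6 = 2 occurrence(s).

2


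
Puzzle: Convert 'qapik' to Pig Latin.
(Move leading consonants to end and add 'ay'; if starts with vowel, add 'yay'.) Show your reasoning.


'qapik': move consonant cluster 'q' to end and add 'ay': 'apikqay'.

apikqay


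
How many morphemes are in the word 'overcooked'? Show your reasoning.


Decomposition: over- (prefix) + cook (root) + -ed (suffix) = 3 morpheme(s)

3 morphemes


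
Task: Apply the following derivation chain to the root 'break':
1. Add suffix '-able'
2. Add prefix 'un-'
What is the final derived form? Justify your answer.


Step 1: Add suffix '-able' to 'break' = 'breakable'
Step 2: Add prefix 'un-' to 'breakable' = 'unbreakable'

unbreakable


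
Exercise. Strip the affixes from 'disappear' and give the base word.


Remove prefix 'dis' from 'disappear' to get root 'appear'.

appear


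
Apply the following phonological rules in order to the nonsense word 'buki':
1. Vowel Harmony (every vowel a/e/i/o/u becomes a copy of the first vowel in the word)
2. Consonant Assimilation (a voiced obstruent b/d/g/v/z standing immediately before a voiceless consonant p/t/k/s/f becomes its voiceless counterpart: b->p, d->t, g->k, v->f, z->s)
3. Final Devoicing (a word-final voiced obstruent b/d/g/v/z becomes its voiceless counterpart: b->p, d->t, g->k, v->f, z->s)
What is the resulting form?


Starting form: 'buki'
Rule 1: Vowel Harmony: all vowels become 'u' (matching first vowel). 'buki' -> 'buku'
Rule 2: Consonant Assimilation: no voiced obstruent (b/d/g/v/z) stands immediately before a voiceless consonant (p/t/k/s/f). No change.
Rule 3: Final Devoicing: the word ends in the vowel 'u', not a consonant. No change.
Final form: 'buku'

buku


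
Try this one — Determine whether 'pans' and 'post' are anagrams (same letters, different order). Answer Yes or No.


Sorted letters of 'pans': 'anps'
Sorted letters of 'post': 'opst'
They do not match.

No


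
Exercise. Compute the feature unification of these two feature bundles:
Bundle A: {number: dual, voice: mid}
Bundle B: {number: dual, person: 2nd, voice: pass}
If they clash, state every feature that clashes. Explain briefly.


Compare features:
number: A=dual vs B=dual -> unified: dual
person: A=_ vs B=2nd -> unified: 2nd
voice: A=mid vs B=pass -> CLASH
Clash detected on feature 'voice' (mid vs pass); unification fails.

CLASH on 'voice' (mid vs pass)


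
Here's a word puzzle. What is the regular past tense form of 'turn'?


Apply rule: Add -ed. 'turn' becomes 'turned'.

turned


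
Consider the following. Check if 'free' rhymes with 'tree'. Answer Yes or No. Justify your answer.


Rime (stressed vowel + following sounds) of 'free': -ee = /iː/
Rime of 'tree': -ee = /iː/
/iː/ and /iː/ are the same ending sound, so the words rhyme.

Yes


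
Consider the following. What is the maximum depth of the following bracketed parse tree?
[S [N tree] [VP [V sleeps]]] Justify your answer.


Count bracket nesting levels:
'[' at pos 0: depth = 1
'[' at pos 3: depth = 2
'[' at pos 12: depth = 2
'[' at pos 16: depth = 3
Maximum depth reached: 3

3


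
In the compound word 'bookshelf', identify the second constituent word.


Split 'bookshelf' into 'book' + 'shelf'. The second part is 'shelf'.

shelf


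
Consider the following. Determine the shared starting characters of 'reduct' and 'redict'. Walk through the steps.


Compare from the start: 3 characters match: 'red'. Mismatch at position 4: 'u' vs 'i'.

red


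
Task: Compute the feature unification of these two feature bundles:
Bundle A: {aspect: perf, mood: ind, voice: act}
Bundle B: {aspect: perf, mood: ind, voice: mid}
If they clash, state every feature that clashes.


Compare features:
aspect: A=perf vs B=perf -> unified: perf
mood: A=ind vs B=ind -> unified: ind
voice: A=act vs B=mid -> CLASH
Clash detected on feature 'voice' (act vs mid); unification fails.

CLASH on 'voice' (act vs mid)


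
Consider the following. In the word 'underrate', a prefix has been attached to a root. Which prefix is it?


The word 'underrate' = 'under' (prefix) + 'rate' (root). The prefix is 'under'.

under


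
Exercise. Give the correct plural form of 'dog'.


Apply rule: Add -s. 'dog' becomes 'dogs'.

dogs


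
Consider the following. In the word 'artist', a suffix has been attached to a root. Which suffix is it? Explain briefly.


The word 'artist' = 'art' (root) + '-ist' (suffix). The suffix is '-ist'.

ist


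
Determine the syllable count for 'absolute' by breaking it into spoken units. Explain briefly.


Break 'absolute' into syllables: ab-so-lute -> ab | so | lute = 3 syllables

3 syllables


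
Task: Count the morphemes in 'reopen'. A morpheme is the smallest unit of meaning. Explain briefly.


Decomposition: re- (prefix) + open (root) = 2 morpheme(s)

2 morphemes


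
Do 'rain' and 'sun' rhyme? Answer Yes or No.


Rime (stressed vowel + following sounds) of 'rain': -ain = /eɪn/
Rime of 'sun': -un = /ʌn/
/eɪn/ and /ʌn/ are different ending sounds, so the words do not rhyme.

No


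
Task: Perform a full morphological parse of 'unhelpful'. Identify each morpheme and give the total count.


Step 1: Identify prefix: 'un' (meaning: not/reverse)
Step 2: Identify root: 'help'
Step 3: Identify suffix(es): 'ful'
Decomposition: un- (prefix: not/reverse) + help (root) + -ful (suffix: full of)
Total morphemes: 3

3 morphemes (un- (prefix: not/reverse) + help (root) + -ful (suffix: full of))


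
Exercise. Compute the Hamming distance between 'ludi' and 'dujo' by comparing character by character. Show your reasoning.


Alignment:
Position 1: 'l' vs 'd' = DIFFER
Position 2: 'u' vs 'u' = match
Position 3: 'd' vs 'j' = DIFFER
Position 4: 'i' vs 'o' = DIFFER
Total differences: 3

3


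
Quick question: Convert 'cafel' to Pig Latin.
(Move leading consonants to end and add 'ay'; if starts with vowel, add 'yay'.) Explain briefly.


'cafel': move consonant cluster 'c' to end and add 'ay': 'afelcay'.

afelcay


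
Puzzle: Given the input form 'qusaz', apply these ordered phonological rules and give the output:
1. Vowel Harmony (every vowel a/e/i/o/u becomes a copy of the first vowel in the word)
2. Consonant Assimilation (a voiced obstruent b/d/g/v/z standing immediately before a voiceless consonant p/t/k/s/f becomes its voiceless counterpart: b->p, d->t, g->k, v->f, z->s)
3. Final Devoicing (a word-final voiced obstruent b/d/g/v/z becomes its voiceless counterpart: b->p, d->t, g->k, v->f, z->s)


Starting form: 'qusaz'
Rule 1: Vowel Harmony: all vowels become 'u' (matching first vowel). 'qusaz' -> 'qusuz'
Rule 2: Consonant Assimilation: no voiced obstruent (b/d/g/v/z) stands immediately before a voiceless consonant (p/t/k/s/f). No change.
Rule 3: Final Devoicing: word-final voiced obstruent 'z' becomes voiceless 's'. 'qusuz' -> 'qusus'
Final form: 'qusus'

qusus


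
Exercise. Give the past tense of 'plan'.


Apply rule: Double final consonant and add -ed. 'plan' becomes 'planned'.

planned


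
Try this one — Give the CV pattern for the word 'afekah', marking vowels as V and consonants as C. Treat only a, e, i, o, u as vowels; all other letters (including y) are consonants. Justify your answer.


Letter mapping: a = V, f = C, e = V, k = C, a = V, h = C.

VCVCVC


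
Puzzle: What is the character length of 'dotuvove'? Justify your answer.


Spell out 'dotuvove' and number each letter: d(1), o(2), t(3), u(4), v(5), o(6), v(7), e(8). Total: 8 letters.

8


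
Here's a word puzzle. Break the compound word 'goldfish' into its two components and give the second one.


Split 'goldfish' into 'gold' + 'fish'. The second part is 'fish'.

fish


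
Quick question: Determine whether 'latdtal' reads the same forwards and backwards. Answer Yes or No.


Forward: 'latdtal'
Reversed: 'latdtal'
They are identical.

Yes


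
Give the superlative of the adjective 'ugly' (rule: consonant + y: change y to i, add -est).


Apply superlative formation (consonant + y: change y to i, add -est): 'ugly' -> 'ugliest'.

ugliest


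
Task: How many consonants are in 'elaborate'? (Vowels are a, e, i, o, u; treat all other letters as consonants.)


Consonants in 'elaborate': l, b, r, t = 4 consonants.

4


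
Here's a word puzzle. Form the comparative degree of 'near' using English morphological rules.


Apply comparative formation (add -er): 'near' -> 'nearer'.

nearer


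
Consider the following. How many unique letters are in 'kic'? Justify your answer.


Unique letters in 'kic': {c, i, k} = 3 distinct letters.

3


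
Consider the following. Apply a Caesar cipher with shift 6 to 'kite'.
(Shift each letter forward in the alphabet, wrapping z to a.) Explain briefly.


Shift each letter by 6: k -> q, i -> o, t -> z, e -> k. Result: 'qozk'.

qozk


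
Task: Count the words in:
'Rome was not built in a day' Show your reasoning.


Split into words: Rome | was | not | built | in | a | day = 7 words.

7


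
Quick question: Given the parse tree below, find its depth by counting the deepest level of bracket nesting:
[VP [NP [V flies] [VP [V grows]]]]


Count bracket nesting levels:
'[' at pos 0: depth = 1
'[' at pos 4: depth = 2
'[' at pos 8: depth = 3
'[' at pos 18: depth = 3
'[' at pos 22: depth = 4
Maximum depth reached: 4

4


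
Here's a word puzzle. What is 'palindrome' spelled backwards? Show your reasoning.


Reverse 'palindrome' character by character: 'emordnilap'.

emordnilap


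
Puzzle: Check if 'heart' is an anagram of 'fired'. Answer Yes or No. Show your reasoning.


Sorted letters of 'heart': 'aehrt'
Sorted letters of 'fired': 'defir'
They do not match.

No


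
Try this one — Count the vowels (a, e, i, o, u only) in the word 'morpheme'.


Vowels in 'morpheme': o, e, e = 3 vowels.

3


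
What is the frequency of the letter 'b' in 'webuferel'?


Letter 'b' in 'webuferel': found at position(s) 3 = 1 occurrence(s).

1


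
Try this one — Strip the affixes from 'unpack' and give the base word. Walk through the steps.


Remove prefix 'un' from 'unpack' to get root 'pack'.

pack


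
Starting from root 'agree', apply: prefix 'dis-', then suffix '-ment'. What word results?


Step 1: Add prefix 'dis-' to 'agree' = 'disagree'
Step 2: Add suffix '-ment' to 'disagree' = 'disagreement'

disagreement


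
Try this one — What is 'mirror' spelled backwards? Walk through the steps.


Reverse 'mirror' character by character: 'rorrim'.

rorrim


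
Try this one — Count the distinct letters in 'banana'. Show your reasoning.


Unique letters in 'banana': {a, b, n} = 3 distinct letters.

3


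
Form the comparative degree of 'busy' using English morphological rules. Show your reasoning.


Apply comparative formation (consonant + y: change y to i, add -er): 'busy' -> 'busier'.

busier


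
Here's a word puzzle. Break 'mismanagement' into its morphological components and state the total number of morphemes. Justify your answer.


Step 1: Identify prefix: 'mis' (meaning: wrongly)
Step 2: Identify root: 'manage'
Step 3: Identify suffix(es): 'ment'
Decomposition: mis- (prefix: wrongly) + manage (root) + -ment (suffix: action/result)
Total morphemes: 3

3 morphemes (mis- (prefix: wrongly) + manage (root) + -ment (suffix: action/result))


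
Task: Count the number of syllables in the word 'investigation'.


Break 'investigation' into syllables: in-ves-ti-ga-tion -> in | ves | ti | ga | tion = 5 syllables

5 syllables


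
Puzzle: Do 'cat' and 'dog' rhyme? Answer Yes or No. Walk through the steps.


Rime (stressed vowel + following sounds) of 'cat': -at = /æt/
Rime of 'dog': -og = /ɒg/
/æt/ and /ɒg/ are different ending sounds, so the words do not rhyme.

No


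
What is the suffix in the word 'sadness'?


The word 'sadness' = 'sad' (root) + '-ness' (suffix). The suffix is '-ness'.

ness


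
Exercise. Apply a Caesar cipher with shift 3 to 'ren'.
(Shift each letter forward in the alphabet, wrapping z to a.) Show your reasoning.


Shift each letter by 3: r -> u, e -> h, n -> q. Result: 'uhq'.

uhq


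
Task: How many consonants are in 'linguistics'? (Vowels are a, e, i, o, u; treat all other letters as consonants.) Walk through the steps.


Consonants in 'linguistics': l, n, g, s, t, c, s = 7 consonants.

7


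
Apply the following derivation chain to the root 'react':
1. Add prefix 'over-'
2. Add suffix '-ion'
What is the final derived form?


Step 1: Add prefix 'over-' to 'react' = 'overreact'
Step 2: Add suffix '-ion' to 'overreact' = 'overreaction'

overreaction


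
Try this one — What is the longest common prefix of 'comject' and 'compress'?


Compare from the start: 3 characters match: 'com'. Mismatch at position 4: 'j' vs 'p'.

com


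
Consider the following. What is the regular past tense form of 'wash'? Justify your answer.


Apply rule: Add -ed. 'wash' becomes 'washed'.

washed


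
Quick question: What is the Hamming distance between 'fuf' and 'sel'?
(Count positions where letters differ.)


Alignment:
Position 1: 'f' vs 's' = DIFFER
Position 2: 'u' vs 'e' = DIFFER
Position 3: 'f' vs 'l' = DIFFER
Total differences: 3

3


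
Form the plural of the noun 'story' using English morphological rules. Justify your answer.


Apply rule: Change -y to -ies (consonant + y). 'story' becomes 'stories'.

stories


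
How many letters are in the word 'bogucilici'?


Spell out 'bogucilici' and number each letter: b(1), o(2), g(3), u(4), c(5), i(6), l(7), i(8), c(9), i(10). Total: 10 letters.

10


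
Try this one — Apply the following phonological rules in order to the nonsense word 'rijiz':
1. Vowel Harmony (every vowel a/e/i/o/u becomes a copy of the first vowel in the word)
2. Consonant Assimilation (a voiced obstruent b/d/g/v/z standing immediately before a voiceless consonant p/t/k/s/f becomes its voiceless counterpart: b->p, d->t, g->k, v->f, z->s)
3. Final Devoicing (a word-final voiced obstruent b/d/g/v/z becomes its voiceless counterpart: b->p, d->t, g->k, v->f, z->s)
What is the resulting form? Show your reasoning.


Starting form: 'rijiz'
Rule 1: Vowel Harmony: all vowels already match. No change.
Rule 2: Consonant Assimilation: no voiced obstruent (b/d/g/v/z) stands immediately before a voiceless consonant (p/t/k/s/f). No change.
Rule 3: Final Devoicing: word-final voiced obstruent 'z' becomes voiceless 's'. 'rijiz' -> 'rijis'
Final form: 'rijis'

rijis


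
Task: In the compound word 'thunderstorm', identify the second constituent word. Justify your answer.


Split 'thunderstorm' into 'thunder' + 'storm'. The second part is 'storm'.

storm


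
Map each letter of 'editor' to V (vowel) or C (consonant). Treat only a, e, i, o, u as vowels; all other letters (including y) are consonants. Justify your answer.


Letter mapping: e = V, d = C, i = V, t = C, o = V, r = C.

VCVCVC


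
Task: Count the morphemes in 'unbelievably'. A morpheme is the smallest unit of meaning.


Decomposition: un- (prefix) + believe (root) + -able (suffix) + -ly (suffix) = 4 morpheme(s)

4 morphemes


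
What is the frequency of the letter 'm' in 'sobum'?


Letter 'm' in 'sobum': found at position(s) 5 = 1 occurrence(s).

1


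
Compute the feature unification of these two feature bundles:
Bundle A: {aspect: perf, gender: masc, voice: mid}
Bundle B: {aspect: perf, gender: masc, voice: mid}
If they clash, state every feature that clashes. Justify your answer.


Compare features:
aspect: A=perf vs B=perf -> unified: perf
gender: A=masc vs B=masc -> unified: masc
voice: A=mid vs B=mid -> unified: mid
No clashes found.

Unified: {aspect: perf, gender: masc, voice: mid}


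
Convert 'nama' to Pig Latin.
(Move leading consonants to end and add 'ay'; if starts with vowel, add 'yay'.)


'nama': move consonant cluster 'n' to end and add 'ay': 'amanay'.

amanay


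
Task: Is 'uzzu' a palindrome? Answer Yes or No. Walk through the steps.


Forward: 'uzzu'
Reversed: 'uzzu'
They are identical.

Yes


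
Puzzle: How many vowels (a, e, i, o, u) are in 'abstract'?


Vowels in 'abstract': a, a = 2 vowels.

2


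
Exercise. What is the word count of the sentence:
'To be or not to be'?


Split into words: To | be | or | not | to | be = 6 words.

6


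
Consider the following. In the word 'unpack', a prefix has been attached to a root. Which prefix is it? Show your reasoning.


The word 'unpack' = 'un' (prefix) + 'pack' (root). The prefix is 'un'.

un


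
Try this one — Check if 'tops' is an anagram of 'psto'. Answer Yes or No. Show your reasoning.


Sorted letters of 'tops': 'opst'
Sorted letters of 'psto': 'opst'
They match.

Yes


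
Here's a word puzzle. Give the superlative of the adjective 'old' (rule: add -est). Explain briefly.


Apply superlative formation (add -est): 'old' -> 'oldest'.

oldest


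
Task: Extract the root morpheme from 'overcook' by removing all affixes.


Remove prefix 'over' from 'overcook' to get root 'cook'.

cook


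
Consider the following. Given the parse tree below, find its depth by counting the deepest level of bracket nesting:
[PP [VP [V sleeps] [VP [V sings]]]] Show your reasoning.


Count bracket nesting levels:
'[' at pos 0: depth = 1
'[' at pos 4: depth = 2
'[' at pos 8: depth = 3
'[' at pos 19: depth = 3
'[' at pos 23: depth = 4
Maximum depth reached: 4

4


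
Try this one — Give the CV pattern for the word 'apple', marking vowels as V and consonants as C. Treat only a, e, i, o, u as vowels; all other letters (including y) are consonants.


Letter mapping: a = V, p = C, p = C, l = C, e = V.

VCCCV


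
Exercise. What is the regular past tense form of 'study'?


Apply rule: Change -y to -ied. 'study' becomes 'studied'.

studied


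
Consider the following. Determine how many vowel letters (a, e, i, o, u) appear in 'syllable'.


Vowels in 'syllable': a, e = 2 vowels.

2


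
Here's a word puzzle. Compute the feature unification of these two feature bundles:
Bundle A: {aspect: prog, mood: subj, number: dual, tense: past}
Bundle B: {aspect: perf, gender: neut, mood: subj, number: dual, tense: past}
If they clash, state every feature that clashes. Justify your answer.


Compare features:
aspect: A=prog vs B=perf -> CLASH
gender: A=_ vs B=neut -> unified: neut
mood: A=subj vs B=subj -> unified: subj
number: A=dual vs B=dual -> unified: dual
tense: A=past vs B=past -> unified: past
Clash detected on feature 'aspect' (prog vs perf); unification fails.

CLASH on 'aspect' (prog vs perf)


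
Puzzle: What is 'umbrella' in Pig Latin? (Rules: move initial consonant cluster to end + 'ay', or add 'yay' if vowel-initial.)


'umbrella' starts with a vowel, so add 'yay': 'umbrellayay'.

umbrellayay


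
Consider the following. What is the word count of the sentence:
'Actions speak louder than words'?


Split into words: Actions | speak | louder | than | words = 5 words.

5


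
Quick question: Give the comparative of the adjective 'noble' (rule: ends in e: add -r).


Apply comparative formation (ends in e: add -r): 'noble' -> 'nobler'.

nobler


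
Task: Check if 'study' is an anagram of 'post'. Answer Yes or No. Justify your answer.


Sorted letters of 'study': 'dstuy'
Sorted letters of 'post': 'opst'
They do not match.

No


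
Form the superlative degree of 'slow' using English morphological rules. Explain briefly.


Apply superlative formation (add -est): 'slow' -> 'slowest'.

slowest


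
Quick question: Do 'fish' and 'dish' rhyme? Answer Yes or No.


Rime (stressed vowel + following sounds) of 'fish': -ish = /ɪʃ/
Rime of 'dish': -ish = /ɪʃ/
/ɪʃ/ and /ɪʃ/ are the same ending sound, so the words rhyme.

Yes


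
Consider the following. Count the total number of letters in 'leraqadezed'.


Spell out 'leraqadezed' and number each letter: l(1), e(2), r(3), a(4), q(5), a(6), d(7), e(8), z(9), e(10), d(11). Total: 11 letters.

11


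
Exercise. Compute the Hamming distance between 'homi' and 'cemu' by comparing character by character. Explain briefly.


Alignment:
Position 1: 'h' vs 'c' = DIFFER
Position 2: 'o' vs 'e' = DIFFER
Position 3: 'm' vs 'm' = match
Position 4: 'i' vs 'u' = DIFFER
Total differences: 3

3


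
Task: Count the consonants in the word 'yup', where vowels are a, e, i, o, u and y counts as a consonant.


Consonants in 'yup': y, p = 2 consonants.

2


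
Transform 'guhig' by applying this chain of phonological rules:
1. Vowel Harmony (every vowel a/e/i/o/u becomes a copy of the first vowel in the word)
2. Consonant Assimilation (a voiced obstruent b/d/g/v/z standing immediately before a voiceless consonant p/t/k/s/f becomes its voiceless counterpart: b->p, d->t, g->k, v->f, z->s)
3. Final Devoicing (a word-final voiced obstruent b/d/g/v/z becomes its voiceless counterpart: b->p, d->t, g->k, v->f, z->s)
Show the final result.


Starting form: 'guhig'
Rule 1: Vowel Harmony: all vowels become 'u' (matching first vowel). 'guhig' -> 'guhug'
Rule 2: Consonant Assimilation: no voiced obstruent (b/d/g/v/z) stands immediately before a voiceless consonant (p/t/k/s/f). No change.
Rule 3: Final Devoicing: word-final voiced obstruent 'g' becomes voiceless 'k'. 'guhug' -> 'guhuk'
Final form: 'guhuk'

guhuk


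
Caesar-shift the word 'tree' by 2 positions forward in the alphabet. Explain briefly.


Shift each letter by 2: t -> v, r -> t, e -> g, e -> g. Result: 'vtgg'.

vtgg


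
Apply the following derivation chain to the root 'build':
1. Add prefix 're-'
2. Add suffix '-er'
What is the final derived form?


Step 1: Add prefix 're-' to 'build' = 'rebuild'
Step 2: Add suffix '-er' to 'rebuild' = 'rebuilder'

rebuilder


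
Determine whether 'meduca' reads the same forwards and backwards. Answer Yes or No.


Forward: 'meduca'
Reversed: 'acudem'
They differ.

No


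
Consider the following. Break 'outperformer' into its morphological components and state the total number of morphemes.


Step 1: Identify prefix: 'out' (meaning: surpass)
Step 2: Identify root: 'perform'
Step 3: Identify suffix(es): 'er'
Decomposition: out- (prefix: surpass) + perform (root) + -er (suffix: one who)
Total morphemes: 3

3 morphemes (out- (prefix: surpass) + perform (root) + -er (suffix: one who))


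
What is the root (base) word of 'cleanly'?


Remove suffix '-ly' from 'cleanly' to get root 'clean'.

clean


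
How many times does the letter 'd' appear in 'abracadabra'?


Letter 'd' in 'abracadabra': found at position(s) 7 = 1 occurrence(s).

1


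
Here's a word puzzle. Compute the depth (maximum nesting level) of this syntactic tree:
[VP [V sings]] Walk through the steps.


Count bracket nesting levels:
'[' at pos 0: depth = 1
'[' at pos 4: depth = 2
Maximum depth reached: 2

2


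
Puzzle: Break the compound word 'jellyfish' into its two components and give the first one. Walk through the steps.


Split 'jellyfish' into 'jelly' + 'fish'. The first part is 'jelly'.

jelly


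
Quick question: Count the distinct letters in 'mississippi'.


Unique letters in 'mississippi': {i, m, p, s} = 4 distinct letters.

4


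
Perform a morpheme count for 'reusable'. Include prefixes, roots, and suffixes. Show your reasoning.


Decomposition: re- (prefix) + use (root) + -able (suffix) = 3 morpheme(s)

3 morphemes


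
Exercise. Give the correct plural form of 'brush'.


Apply rule: Add -es (sibilant/fricative ending). 'brush' becomes 'brushes'.

brushes


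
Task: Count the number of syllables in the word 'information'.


Break 'information' into syllables: in-for-ma-tion -> in | for | ma | tion = 4 syllables

4 syllables


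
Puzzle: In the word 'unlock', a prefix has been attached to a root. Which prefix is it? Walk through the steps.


The word 'unlock' = 'un' (prefix) + 'lock' (root). The prefix is 'un'.

un


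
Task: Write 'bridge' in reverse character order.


Reverse 'bridge' character by character: 'egdirb'.

egdirb


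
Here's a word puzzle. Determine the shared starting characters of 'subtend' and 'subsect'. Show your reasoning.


Compare from the start: 3 characters match: 'sub'. Mismatch at position 4: 't' vs 's'.

sub


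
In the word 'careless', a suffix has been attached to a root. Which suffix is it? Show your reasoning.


The word 'careless' = 'care' (root) + '-less' (suffix). The suffix is '-less'.

less


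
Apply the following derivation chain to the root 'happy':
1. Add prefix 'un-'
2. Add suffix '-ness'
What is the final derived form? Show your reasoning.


Step 1: Add prefix 'un-' to 'happy' = 'unhappy'
Step 2: Add suffix '-ness' to 'unhappy' = 'unhappiness'

unhappiness
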